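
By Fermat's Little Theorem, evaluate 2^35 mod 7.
By Fermat: 2^{6} ≡ 1 (mod 7). 35 = 5×6 + 5. So 2^{35} ≡ 2^{5} ≡ 4 (mod 7)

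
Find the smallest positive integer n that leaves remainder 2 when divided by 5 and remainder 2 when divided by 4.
M = 5 × 4 = 20. M₁ = 4, y₁ ≡ 4 (mod 5). M₂ = 5, y₂ ≡ 1 (mod 4). n = 2×4×4 + 2×5×1 ≡ 2 (mod 20)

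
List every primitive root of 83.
There are φ(82) = 40 primitive roots mod 83: {2, 5, 6, 8, 13, 14, 15, 18, 19, 20, 22, 24, 32, 34, 35, 39, 42, 43, 45, 46, 47, 50, 52, 53, 54, 55, 56, 57, 58, 60, 62, 66, 67, 71, 72, 73, 74, 76, 79, 80}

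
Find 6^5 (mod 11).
By repeated squaring (mod 11): 6^{1}≡6, 6^{2}≡3, 6^{4}≡9. Then 6^{5} = 6^{4+1} ≡ 9 × 6 ≡ 10 (mod 11)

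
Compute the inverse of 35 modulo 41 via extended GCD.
Extended GCD: 35(-7) + 41(6) = 1. So 35^(-1) ≡ -7 ≡ 34 mod 41. Verify: 35 × 34 = 1190 ≡ 1 mod 41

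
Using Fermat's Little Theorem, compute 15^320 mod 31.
By Fermat: 15^{30} ≡ 1 (mod 31). 320 ≡ 20 (mod 30). So 15^{320} ≡ 15^{20} ≡ 1 (mod 31)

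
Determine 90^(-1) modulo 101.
Since 101 is prime, by Fermat 90^(-1) ≡ 90^{99} ≡ 55 mod 101. Verify: 90 × 55 = 4950 ≡ 1 mod 101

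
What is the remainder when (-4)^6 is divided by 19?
By repeated squaring mod 19: (-4)^{1}≡15, (-4)^{2}≡16, (-4)^{4}≡9. Then (-4)^{6} = (-4)^{4+2} ≡ 9 × 16 ≡ 11 mod 19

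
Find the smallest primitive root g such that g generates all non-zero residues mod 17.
g = 3. For each prime q|16: 3^{8}≡16, none ≡ 1, so ord_17(3) = 16 and 3 is a primitive root.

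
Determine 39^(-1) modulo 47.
Since 47 is prime, by Fermat 39^(-1) ≡ 39^{45} ≡ 41 mod 47. Verify: 39 × 41 = 1599 ≡ 1 mod 47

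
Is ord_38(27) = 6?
Powers of 27 mod 38: 27^1≡27, 27^2≡7, 27^3≡37, 27^4≡11, 27^5≡31, 27^6≡1. First k with 27^k≡1 is k=6. Yes, ord_38(27) = 6.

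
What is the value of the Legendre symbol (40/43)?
(40/43) = 40^{21} mod 43 = 1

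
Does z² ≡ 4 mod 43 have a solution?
By Euler's criterion: 4^{21} ≡ 1 mod 43. Since this equals 1, 4 is a QR.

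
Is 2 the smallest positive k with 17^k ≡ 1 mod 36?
Powers of 17 mod 36: 17^1≡17, 17^2≡1. First k with 17^k≡1 is k=2. Yes, ord_36(17) = 2.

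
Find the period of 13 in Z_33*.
Powers of 13 mod 33: 13^1≡13, 13^2≡4, 13^3≡19, 13^4≡16, 13^5≡10, 13^6≡31, 13^7≡7, 13^8≡25, 13^9≡28, 13^10≡1. So the order of 13 is 10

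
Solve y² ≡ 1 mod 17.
The square roots of 1 mod 17 are 1 and 16. Verify: 1² = 1 ≡ 1 mod 17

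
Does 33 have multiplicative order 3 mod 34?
Powers of 33 mod 34: 33^1≡33, 33^2≡1. Already 33^2≡1, so the order is 2 < 3. No, the actual order is 2.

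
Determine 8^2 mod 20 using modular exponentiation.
8^{2} = 64 ≡ 4 (mod 20)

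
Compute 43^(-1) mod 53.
Since 53 is prime, by Fermat 43^(-1) ≡ 43^{51} ≡ 37 mod 53. Verify: 43 × 37 = 1591 ≡ 1 mod 53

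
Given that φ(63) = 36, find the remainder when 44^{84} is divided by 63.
By Euler: 44^{36} ≡ 1 mod 63 since gcd(44, 63) = 1. 84 = 2×36 + 12. So 44^{84} ≡ 44^{12} ≡ 1 mod 63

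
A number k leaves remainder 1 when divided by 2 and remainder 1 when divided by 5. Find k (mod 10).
M = 2 × 5 = 10. M₁ = 5, y₁ ≡ 1 (mod 2). M₂ = 2, y₂ ≡ 3 (mod 5). k = 1×5×1 + 1×2×3 ≡ 1 (mod 10)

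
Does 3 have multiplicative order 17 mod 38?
Powers of 3 mod 38: 3^1≡3, 3^2≡9, 3^3≡27, 3^4≡5, 3^5≡15, 3^6≡7, 3^7≡21, 3^8≡25, 3^9≡37, 3^10≡35, 3^11≡29, 3^12≡11, 3^13≡33, 3^14≡23, 3^15≡31, 3^16≡17, 3^17≡13, 3^18≡1. 3^17≡13≢1, so ord ≠ 17. No, the actual order is 18.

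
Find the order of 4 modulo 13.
Powers of 4 mod 13: 4^1≡4, 4^2≡3, 4^3≡12, 4^4≡9, 4^5≡10, 4^6≡1. So the order of 4 is 6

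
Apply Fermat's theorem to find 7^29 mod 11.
By Fermat: 7^{10} ≡ 1 mod 11. 29 = 2×10 + 9. So 7^{29} ≡ 7^{9} ≡ 8 mod 11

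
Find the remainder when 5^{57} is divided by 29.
By Fermat: 5^{28} ≡ 1 (mod 29). 57 = 2×28 + 1. So 5^{57} ≡ 5^{1} ≡ 5 (mod 29)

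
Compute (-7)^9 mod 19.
By repeated squaring (mod 19): (-7)^{1}≡12, (-7)^{2}≡11, (-7)^{4}≡7, (-7)^{8}≡11. Then (-7)^{9} = (-7)^{8+1} ≡ 11 × 12 ≡ 18 (mod 19)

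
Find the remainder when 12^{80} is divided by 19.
By Fermat: 12^{18} ≡ 1 (mod 19). 80 = 4×18 + 8. So 12^{80} ≡ 12^{8} ≡ 11 (mod 19)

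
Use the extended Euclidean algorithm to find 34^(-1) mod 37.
Extended GCD: 34(12) + 37(-11) = 1. So 34^(-1) ≡ 12 mod 37. Verify: 34 × 12 = 408 ≡ 1 mod 37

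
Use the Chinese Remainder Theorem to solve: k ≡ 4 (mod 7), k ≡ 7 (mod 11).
M = 7 × 11 = 77. M₁ = 11, y₁ ≡ 2 (mod 7). M₂ = 7, y₂ ≡ 8 (mod 11). k = 4×11×2 + 7×7×8 ≡ 18 (mod 77)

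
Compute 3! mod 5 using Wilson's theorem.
(4)! = (3)! × (4) ≡ -1 mod 5. So (3)! ≡ -1 × (4)^(-1) ≡ (-1)×(-1) = 1 mod 5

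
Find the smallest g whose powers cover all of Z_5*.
g = 2. For each prime q|4: 2^{2}≡4, none ≡ 1, so ord_5(2) = 4 and 2 is a primitive root.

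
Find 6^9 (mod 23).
By repeated squaring (mod 23): 6^{1}≡6, 6^{2}≡13, 6^{4}≡8, 6^{8}≡18. Then 6^{9} = 6^{8+1} ≡ 18 × 6 ≡ 16 (mod 23)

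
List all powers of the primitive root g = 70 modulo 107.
70^1, 70^2, ..., 70^{106} mod 107: [70, 85, 65, 56, 68, 52, 2, 33, 63, 23, 5, 29, 104, 4, 66, 19, 46, 10, 58, 101, 8, 25, 38, 92, 20, 9, 95, 16, 50, 76, 77, 40, 18, 83, 32, 100, 45, 47, 80, 36, 59, 64, 93, 90, 94, 53, 72, 11, 21, 79, 73, 81, 106, 37, 22, 42, 51, 39, 55, 105, 74, 44, 84, 102, 78, 3, 103, 41, 88, 61, 97, 49, 6, 99, 82, 69, 15, 87, 98, 12, 91, 57, 31, 30, 67, 89, 24, 75, 7, 62, 60, 27, 71, 48, 43, 14, 17, 13, 54, 35, 96, 86, 28, 34, 26, 1]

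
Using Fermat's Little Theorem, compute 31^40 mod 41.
By Fermat's Little Theorem, 31^{40} ≡ 1 (mod 41) since 41 is prime and gcd(31, 41) = 1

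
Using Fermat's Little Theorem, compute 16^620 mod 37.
By Fermat: 16^{36} ≡ 1 mod 37. 620 ≡ 8 mod 36. So 16^{620} ≡ 16^{8} ≡ 7 mod 37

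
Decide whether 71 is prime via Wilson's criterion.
(70)! mod 71 = 70. Since 70 ≡ -1 (mod 71), 71 is prime.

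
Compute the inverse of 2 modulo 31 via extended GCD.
Extended GCD: 2(-15) + 31(1) = 1. So 2^(-1) ≡ -15 ≡ 16 mod 31. Verify: 2 × 16 = 32 ≡ 1 mod 31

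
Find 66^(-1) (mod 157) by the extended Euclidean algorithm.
Extended GCD: 66(69) + 157(-29) = 1. So 66^(-1) ≡ 69 (mod 157). Verify: 66 × 69 = 4554 ≡ 1 (mod 157)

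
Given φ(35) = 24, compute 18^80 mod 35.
By Euler: 18^{24} ≡ 1 (mod 35) since gcd(18, 35) = 1. 80 = 3×24 + 8. So 18^{80} ≡ 18^{8} ≡ 16 (mod 35)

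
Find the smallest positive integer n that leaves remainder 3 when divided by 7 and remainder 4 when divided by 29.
M = 7 × 29 = 203. M₁ = 29, y₁ ≡ 1 (mod 7). M₂ = 7, y₂ ≡ 25 (mod 29). n = 3×29×1 + 4×7×25 ≡ 178 (mod 203)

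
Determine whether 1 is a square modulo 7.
By Euler's criterion: 1^{3} ≡ 1 (mod 7). Since this equals 1, 1 is a QR.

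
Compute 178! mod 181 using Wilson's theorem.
(180)! = (178)! × (179) × (180) ≡ -1 mod 181. So (178)! ≡ -1 × [(180)(179)]^(-1) ≡ 90 mod 181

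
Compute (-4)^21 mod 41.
By repeated squaring mod 41: (-4)^{1}≡37, (-4)^{2}≡16, (-4)^{4}≡10, (-4)^{8}≡18, (-4)^{16}≡37. Then (-4)^{21} = (-4)^{16+4+1} ≡ 37 × 10 × 37 ≡ 37 mod 41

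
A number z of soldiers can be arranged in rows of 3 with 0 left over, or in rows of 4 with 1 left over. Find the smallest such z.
M = 3 × 4 = 12. M₁ = 4, y₁ ≡ 1 mod 3. M₂ = 3, y₂ ≡ 3 mod 4. z = 0×4×1 + 1×3×3 ≡ 9 mod 12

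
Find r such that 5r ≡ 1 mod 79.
Since 79 is prime, by Fermat 5^(-1) ≡ 5^{77} ≡ 16 mod 79. Verify: 5 × 16 = 80 ≡ 1 mod 79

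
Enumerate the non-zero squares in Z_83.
QRs mod 83: {1, 3, 4, 7, 9, 10, 11, 12, 16, 17, 21, 23, 25, 26, 27, 28, 29, 30, 31, 33, 36, 37, 38, 40, 41, 44, 48, 49, 51, 59, 61, 63, 64, 65, 68, 69, 70, 75, 77, 78, 81}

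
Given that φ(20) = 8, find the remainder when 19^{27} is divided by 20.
By Euler: 19^{8} ≡ 1 mod 20 since gcd(19, 20) = 1. 27 = 3×8 + 3. So 19^{27} ≡ 19^{3} ≡ 19 mod 20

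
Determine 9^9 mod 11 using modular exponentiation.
By repeated squaring mod 11: 9^{1}≡9, 9^{2}≡4, 9^{4}≡5, 9^{8}≡3. Then 9^{9} = 9^{8+1} ≡ 3 × 9 ≡ 5 mod 11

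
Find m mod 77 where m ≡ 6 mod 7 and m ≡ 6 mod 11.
M = 7 × 11 = 77. M₁ = 11, y₁ ≡ 2 mod 7. M₂ = 7, y₂ ≡ 8 mod 11. m = 6×11×2 + 6×7×8 ≡ 6 mod 77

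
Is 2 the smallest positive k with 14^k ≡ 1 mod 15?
Powers of 14 mod 15: 14^1≡14, 14^2≡1. First k with 14^k≡1 is k=2. Yes, ord_15(14) = 2.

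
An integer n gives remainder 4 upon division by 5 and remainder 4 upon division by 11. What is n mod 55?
M = 5 × 11 = 55. M₁ = 11, y₁ ≡ 1 mod 5. M₂ = 5, y₂ ≡ 9 mod 11. n = 4×11×1 + 4×5×9 ≡ 4 mod 55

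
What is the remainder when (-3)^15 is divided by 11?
Using Fermat: (-3)^{10} ≡ 1 (mod 11). 15 ≡ 5 (mod 10). So (-3)^{15} ≡ (-3)^{5} ≡ 10 (mod 11)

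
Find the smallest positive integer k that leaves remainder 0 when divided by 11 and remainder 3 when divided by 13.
M = 11 × 13 = 143. M₁ = 13, y₁ ≡ 6 mod 11. M₂ = 11, y₂ ≡ 6 mod 13. k = 0×13×6 + 3×11×6 ≡ 55 mod 143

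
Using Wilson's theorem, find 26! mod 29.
(28)! = (26)! × (27) × (28) ≡ -1 (mod 29). So (26)! ≡ -1 × [(28)(27)]^(-1) ≡ 14 (mod 29)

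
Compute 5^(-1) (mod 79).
Since 79 is prime, by Fermat 5^(-1) ≡ 5^{77} ≡ 16 (mod 79). Verify: 5 × 16 = 80 ≡ 1 (mod 79)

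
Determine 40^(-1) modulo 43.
Since 43 is prime, by Fermat 40^(-1) ≡ 40^{41} ≡ 14 (mod 43). Verify: 40 × 14 = 560 ≡ 1 (mod 43)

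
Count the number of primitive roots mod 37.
Number of primitive roots mod 37 = φ(p-1) = φ(36) = 12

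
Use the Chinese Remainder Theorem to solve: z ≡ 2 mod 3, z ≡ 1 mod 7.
M = 3 × 7 = 21. M₁ = 7, y₁ ≡ 1 mod 3. M₂ = 3, y₂ ≡ 5 mod 7. z = 2×7×1 + 1×3×5 ≡ 8 mod 21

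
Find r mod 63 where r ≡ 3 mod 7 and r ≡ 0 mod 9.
M = 7 × 9 = 63. M₁ = 9, y₁ ≡ 4 mod 7. M₂ = 7, y₂ ≡ 4 mod 9. r = 3×9×4 + 0×7×4 ≡ 45 mod 63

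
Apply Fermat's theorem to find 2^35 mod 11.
By Fermat: 2^{10} ≡ 1 mod 11. 35 = 3×10 + 5. So 2^{35} ≡ 2^{5} ≡ 10 mod 11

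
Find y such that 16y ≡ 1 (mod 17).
Since 17 is prime, by Fermat 16^(-1) ≡ 16^{15} ≡ 16 (mod 17). Verify: 16 × 16 = 256 ≡ 1 (mod 17)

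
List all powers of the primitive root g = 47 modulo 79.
47^1, 47^2, ..., 47^{78} mod 79: [47, 76, 17, 9, 28, 52, 74, 2, 15, 73, 34, 18, 56, 25, 69, 4, 30, 67, 68, 36, 33, 50, 59, 8, 60, 55, 57, 72, 66, 21, 39, 16, 41, 31, 35, 65, 53, 42, 78, 32, 3, 62, 70, 51, 27, 5, 77, 64, 6, 45, 61, 23, 54, 10, 75, 49, 12, 11, 43, 46, 29, 20, 71, 19, 24, 22, 7, 13, 58, 40, 63, 38, 48, 44, 14, 26, 37, 1]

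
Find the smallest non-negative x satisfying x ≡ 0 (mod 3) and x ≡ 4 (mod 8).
M = 3 × 8 = 24. M₁ = 8, y₁ ≡ 2 (mod 3). M₂ = 3, y₂ ≡ 3 (mod 8). x = 0×8×2 + 4×3×3 ≡ 12 (mod 24)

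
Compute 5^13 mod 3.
Using Fermat: 5^{2} ≡ 1 (mod 3). 13 ≡ 1 (mod 2). So 5^{13} ≡ 5^{1} ≡ 2 (mod 3)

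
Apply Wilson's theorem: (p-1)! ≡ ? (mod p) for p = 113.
By Wilson's theorem, (112)! ≡ -1 ≡ 112 (mod 113)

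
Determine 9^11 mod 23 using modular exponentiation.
By repeated squaring mod 23: 9^{1}≡9, 9^{2}≡12, 9^{4}≡6, 9^{8}≡13. Then 9^{11} = 9^{8+2+1} ≡ 13 × 12 × 9 ≡ 1 mod 23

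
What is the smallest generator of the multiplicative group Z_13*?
g = 2. Powers: [2, 4, 8, 3, 6, 12, 11, 9, 5, ...] generates all 12 non-zero residues.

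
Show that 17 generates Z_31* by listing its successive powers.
17^1, 17^2, ..., 17^{30} mod 31: [17, 10, 15, 7, 26, 8, 12, 18, 27, 25, 22, 2, 3, 20, 30, 14, 21, 16, 24, 5, 23, 19, 13, 4, 6, 9, 29, 28, 11, 1]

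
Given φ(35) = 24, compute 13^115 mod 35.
By Euler: 13^{24} ≡ 1 mod 35 since gcd(13, 35) = 1. 115 = 4×24 + 19. So 13^{115} ≡ 13^{19} ≡ 27 mod 35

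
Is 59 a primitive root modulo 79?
ord_79(59) divides 78. For each prime q|78: 59^{39}≡78, 59^{26}≡23, 59^{6}≡46, none ≡ 1. So 59 has order 78 and is a primitive root mod 79.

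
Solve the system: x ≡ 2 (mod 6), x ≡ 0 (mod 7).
M = 6 × 7 = 42. M₁ = 7, y₁ ≡ 1 (mod 6). M₂ = 6, y₂ ≡ 6 (mod 7). x = 2×7×1 + 0×6×6 ≡ 14 (mod 42)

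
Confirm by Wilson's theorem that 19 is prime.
(18)! mod 19 = 18. Since this equals -1 mod 19, Wilson confirms 19 is prime.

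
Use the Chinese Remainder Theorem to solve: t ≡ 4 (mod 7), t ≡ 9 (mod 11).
M = 7 × 11 = 77. M₁ = 11, y₁ ≡ 2 (mod 7). M₂ = 7, y₂ ≡ 8 (mod 11). t = 4×11×2 + 9×7×8 ≡ 53 (mod 77)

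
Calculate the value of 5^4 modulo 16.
5^{4} = 625 ≡ 1 mod 16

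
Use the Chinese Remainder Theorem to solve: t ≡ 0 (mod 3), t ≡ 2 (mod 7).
M = 3 × 7 = 21. M₁ = 7, y₁ ≡ 1 (mod 3). M₂ = 3, y₂ ≡ 5 (mod 7). t = 0×7×1 + 2×3×5 ≡ 9 (mod 21)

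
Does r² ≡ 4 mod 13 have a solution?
By Euler's criterion: 4^{6} ≡ 1 mod 13. Since this equals 1, 4 is a QR.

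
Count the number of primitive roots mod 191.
A prime p has φ(p-1) primitive roots; here φ(190) = 72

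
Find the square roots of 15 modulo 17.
The square roots of 15 mod 17 are 7 and 10. Verify: 7² = 49 ≡ 15 mod 17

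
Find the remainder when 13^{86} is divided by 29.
By Fermat: 13^{28} ≡ 1 (mod 29). 86 = 3×28 + 2. So 13^{86} ≡ 13^{2} ≡ 24 (mod 29)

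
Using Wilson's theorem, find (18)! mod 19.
By Wilson's theorem, (18)! ≡ -1 ≡ 18 (mod 19)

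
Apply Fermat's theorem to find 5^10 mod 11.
By Fermat's Little Theorem, 5^{10} ≡ 1 mod 11 since 11 is prime and gcd(5, 11) = 1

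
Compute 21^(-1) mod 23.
Since 23 is prime, by Fermat 21^(-1) ≡ 21^{21} ≡ 11 mod 23. Verify: 21 × 11 = 231 ≡ 1 mod 23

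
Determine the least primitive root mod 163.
g = 2. For each prime q|162: 2^{81}≡162, 2^{54}≡104, none ≡ 1, so ord_163(2) = 162 and 2 is a primitive root.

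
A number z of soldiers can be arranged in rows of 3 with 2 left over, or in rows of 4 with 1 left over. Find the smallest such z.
M = 3 × 4 = 12. M₁ = 4, y₁ ≡ 1 mod 3. M₂ = 3, y₂ ≡ 3 mod 4. z = 2×4×1 + 1×3×3 ≡ 5 mod 12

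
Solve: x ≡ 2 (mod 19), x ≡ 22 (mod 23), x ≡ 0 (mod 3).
M = 19 × 23 × 3 = 1311. M₁ = 69, y₁ ≡ 8 (mod 19). M₂ = 57, y₂ ≡ 21 (mod 23). M₃ = 437, y₃ ≡ 2 (mod 3). x = 2×69×8 + 22×57×21 + 0×437×2 ≡ 1218 (mod 1311)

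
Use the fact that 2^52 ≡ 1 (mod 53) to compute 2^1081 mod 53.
By Fermat: 2^{52} ≡ 1 (mod 53). 1081 ≡ 41 (mod 52). So 2^{1081} ≡ 2^{41} ≡ 39 (mod 53)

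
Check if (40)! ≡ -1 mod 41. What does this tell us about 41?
(40)! mod 41 = 40. Since this equals -1 mod 41, Wilson confirms 41 is prime.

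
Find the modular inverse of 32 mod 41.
Since 41 is prime, by Fermat 32^(-1) ≡ 32^{39} ≡ 9 (mod 41). Verify: 32 × 9 = 288 ≡ 1 (mod 41)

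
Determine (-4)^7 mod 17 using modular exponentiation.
By repeated squaring (mod 17): (-4)^{1}≡13, (-4)^{2}≡16, (-4)^{4}≡1. Then (-4)^{7} = (-4)^{4+2+1} ≡ 1 × 16 × 13 ≡ 4 (mod 17)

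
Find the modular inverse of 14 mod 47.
Since 47 is prime, by Fermat 14^(-1) ≡ 14^{45} ≡ 37 mod 47. Verify: 14 × 37 = 518 ≡ 1 mod 47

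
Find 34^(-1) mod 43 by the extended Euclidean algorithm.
Extended GCD: 34(19) + 43(-15) = 1. So 34^(-1) ≡ 19 mod 43. Verify: 34 × 19 = 646 ≡ 1 mod 43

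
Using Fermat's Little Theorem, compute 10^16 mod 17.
By Fermat's Little Theorem, 10^{16} ≡ 1 mod 17 since 17 is prime and gcd(10, 17) = 1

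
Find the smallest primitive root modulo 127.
g = 3. For each prime q|126: 3^{63}≡126, 3^{42}≡107, 3^{18}≡4, none ≡ 1, so ord_127(3) = 126 and 3 is a primitive root.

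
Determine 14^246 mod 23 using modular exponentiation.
Using Fermat: 14^{22} ≡ 1 (mod 23). 246 ≡ 4 (mod 22). So 14^{246} ≡ 14^{4} ≡ 6 (mod 23)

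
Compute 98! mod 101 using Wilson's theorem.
(100)! = (98)! × (99) × (100) ≡ -1 mod 101. So (98)! ≡ -1 × [(100)(99)]^(-1) ≡ 50 mod 101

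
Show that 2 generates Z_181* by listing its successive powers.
2^1, 2^2, ..., 2^{180} mod 181: [2, 4, 8, 16, 32, 64, 128, 75, 150, 119, 57, 114, 47, 94, 7, 14, 28, 56, 112, 43, 86, 172, 163, 145, 109, 37, 74, 148, 115, 49, 98, 15, 30, 60, 120, 59, 118, 55, 110, 39, 78, 156, 131, 81, 162, 143, 105, 29, 58, 116, 51, 102, 23, 46, 92, 3, 6, 12, 24, 48, 96, 11, 22, 44, 88, 176, 171, 161, 141, 101, 21, 42, 84, 168, 155, 129, 77, 154, 127, 73, 146, 111, 41, 82, 164, 147, 113, 45, 90, 180, 179, 177, 173, 165, 149, 117, 53, 106, 31, 62, 124, 67, 134, 87, 174, 167, 153, 125, 69, 138, 95, 9, 18, 36, 72, 144, 107, 33, 66, 132, 83, 166, 151, 121, 61, 122, 63, 126, 71, 142, 103, 25, 50, 100, 19, 38, 76, 152, 123, 65, 130, 79, 158, 135, 89, 178, 175, 169, 157, 133, 85, 170, 159, 137, 93, 5, 10, 20, 40, 80, 160, 139, 97, 13, 26, 52, 104, 27, 54, 108, 35, 70, 140, 99, 17, 34, 68, 136, 91, 1]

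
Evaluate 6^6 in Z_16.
By repeated squaring (mod 16): 6^{1}≡6, 6^{2}≡4, 6^{4}≡0. Then 6^{6} = 6^{4+2} ≡ 0 × 4 ≡ 0 (mod 16)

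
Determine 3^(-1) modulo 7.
Since 7 is prime, by Fermat 3^(-1) ≡ 3^{5} ≡ 5 (mod 7). Verify: 3 × 5 = 15 ≡ 1 (mod 7)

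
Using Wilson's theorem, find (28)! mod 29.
By Wilson's theorem, (28)! ≡ -1 ≡ 28 (mod 29)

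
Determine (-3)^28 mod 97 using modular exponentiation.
By repeated squaring (mod 97): (-3)^{1}≡94, (-3)^{2}≡9, (-3)^{4}≡81, (-3)^{8}≡62, (-3)^{16}≡61. Then (-3)^{28} = (-3)^{16+8+4} ≡ 61 × 62 × 81 ≡ 16 (mod 97)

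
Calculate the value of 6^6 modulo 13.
By repeated squaring (mod 13): 6^{1}≡6, 6^{2}≡10, 6^{4}≡9. Then 6^{6} = 6^{4+2} ≡ 9 × 10 ≡ 12 (mod 13)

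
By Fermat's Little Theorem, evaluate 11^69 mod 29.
By Fermat: 11^{28} ≡ 1 (mod 29). 69 = 2×28 + 13. So 11^{69} ≡ 11^{13} ≡ 21 (mod 29)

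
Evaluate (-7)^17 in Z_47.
By repeated squaring (mod 47): (-7)^{1}≡40, (-7)^{2}≡2, (-7)^{4}≡4, (-7)^{8}≡16, (-7)^{16}≡21. Then (-7)^{17} = (-7)^{16+1} ≡ 21 × 40 ≡ 41 (mod 47)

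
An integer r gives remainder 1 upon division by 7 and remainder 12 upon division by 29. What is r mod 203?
M = 7 × 29 = 203. M₁ = 29, y₁ ≡ 1 mod 7. M₂ = 7, y₂ ≡ 25 mod 29. r = 1×29×1 + 12×7×25 ≡ 99 mod 203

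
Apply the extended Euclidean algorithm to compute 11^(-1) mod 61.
Extended GCD: 11(-11) + 61(2) = 1. So 11^(-1) ≡ -11 ≡ 50 mod 61. Verify: 11 × 50 = 550 ≡ 1 mod 61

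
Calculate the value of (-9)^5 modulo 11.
By repeated squaring (mod 11): (-9)^{1}≡2, (-9)^{2}≡4, (-9)^{4}≡5. Then (-9)^{5} = (-9)^{4+1} ≡ 5 × 2 ≡ 10 (mod 11)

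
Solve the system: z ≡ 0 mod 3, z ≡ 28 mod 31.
M = 3 × 31 = 93. M₁ = 31, y₁ ≡ 1 mod 3. M₂ = 3, y₂ ≡ 21 mod 31. z = 0×31×1 + 28×3×21 ≡ 90 mod 93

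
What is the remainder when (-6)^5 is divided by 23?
By repeated squaring (mod 23): (-6)^{1}≡17, (-6)^{2}≡13, (-6)^{4}≡8. Then (-6)^{5} = (-6)^{4+1} ≡ 8 × 17 ≡ 21 (mod 23)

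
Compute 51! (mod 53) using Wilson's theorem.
(52)! = (51)! × (52) ≡ -1 (mod 53). So (51)! ≡ -1 × (52)^(-1) ≡ (-1)×(-1) = 1 (mod 53)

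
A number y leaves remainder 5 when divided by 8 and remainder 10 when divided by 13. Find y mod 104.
M = 8 × 13 = 104. M₁ = 13, y₁ ≡ 5 mod 8. M₂ = 8, y₂ ≡ 5 mod 13. y = 5×13×5 + 10×8×5 ≡ 101 mod 104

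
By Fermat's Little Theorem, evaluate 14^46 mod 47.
By Fermat's Little Theorem, 14^{46} ≡ 1 (mod 47) since 47 is prime and gcd(14, 47) = 1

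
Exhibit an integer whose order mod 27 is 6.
8 has order 6 mod 27 since 8^{6} ≡ 1 mod 27 and no smaller power works.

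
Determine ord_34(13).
Powers of 13 mod 34: 13^1≡13, 13^2≡33, 13^3≡21, 13^4≡1. ord_34(13) = 4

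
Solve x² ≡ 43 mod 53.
The square roots of 43 mod 53 are 34 and 19. Verify: 34² = 1156 ≡ 43 mod 53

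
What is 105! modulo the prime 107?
(106)! = (105)! × (106) ≡ -1 (mod 107). So (105)! ≡ -1 × (106)^(-1) ≡ (-1)×(-1) = 1 (mod 107)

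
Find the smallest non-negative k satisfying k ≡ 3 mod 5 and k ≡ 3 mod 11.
M = 5 × 11 = 55. M₁ = 11, y₁ ≡ 1 mod 5. M₂ = 5, y₂ ≡ 9 mod 11. k = 3×11×1 + 3×5×9 ≡ 3 mod 55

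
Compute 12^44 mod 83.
By repeated squaring (mod 83): 12^{1}≡12, 12^{2}≡61, 12^{4}≡69, 12^{8}≡30, 12^{16}≡70, 12^{32}≡3. Then 12^{44} = 12^{32+8+4} ≡ 3 × 30 × 69 ≡ 68 (mod 83)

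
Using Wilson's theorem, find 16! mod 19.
(18)! = (16)! × (17) × (18) ≡ -1 (mod 19). So (16)! ≡ -1 × [(18)(17)]^(-1) ≡ 9 (mod 19)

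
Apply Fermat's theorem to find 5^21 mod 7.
By Fermat: 5^{6} ≡ 1 mod 7. 21 = 3×6 + 3. So 5^{21} ≡ 5^{3} ≡ 6 mod 7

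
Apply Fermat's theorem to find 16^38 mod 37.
By Fermat: 16^{36} ≡ 1 mod 37. So 16^{38} = 16^{36} · 16^{2} ≡ 16^{2} ≡ 34 mod 37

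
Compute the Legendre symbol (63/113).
(63/113) = 63^{56} mod 113 = 1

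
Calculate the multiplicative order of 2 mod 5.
Powers of 2 mod 5: 2^1≡2, 2^2≡4, 2^3≡3, 2^4≡1. ord_5(2) = 4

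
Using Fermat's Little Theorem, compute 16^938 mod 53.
By Fermat: 16^{52} ≡ 1 (mod 53). 938 ≡ 2 (mod 52). So 16^{938} ≡ 16^{2} ≡ 44 (mod 53)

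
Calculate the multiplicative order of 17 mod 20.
Powers of 17 mod 20: 17^1≡17, 17^2≡9, 17^3≡13, 17^4≡1. Order = 4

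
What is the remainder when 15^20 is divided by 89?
By repeated squaring (mod 89): 15^{1}≡15, 15^{2}≡47, 15^{4}≡73, 15^{8}≡78, 15^{16}≡32. Then 15^{20} = 15^{16+4} ≡ 32 × 73 ≡ 22 (mod 89)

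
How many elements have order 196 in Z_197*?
Number of primitive roots mod 197 = φ(p-1) = φ(196) = 84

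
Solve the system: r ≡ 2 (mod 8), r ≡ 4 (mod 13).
M = 8 × 13 = 104. M₁ = 13, y₁ ≡ 5 (mod 8). M₂ = 8, y₂ ≡ 5 (mod 13). r = 2×13×5 + 4×8×5 ≡ 82 (mod 104)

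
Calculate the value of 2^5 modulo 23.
By repeated squaring (mod 23): 2^{1}≡2, 2^{2}≡4, 2^{4}≡16. Then 2^{5} = 2^{4+1} ≡ 16 × 2 ≡ 9 (mod 23)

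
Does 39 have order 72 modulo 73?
ord_73(39) divides 72. For each prime q|72: 39^{36}≡72, 39^{24}≡64, none ≡ 1. So 39 has order 72 and is a primitive root mod 73.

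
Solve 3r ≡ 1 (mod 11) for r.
Since 11 is prime, by Fermat 3^(-1) ≡ 3^{9} ≡ 4 (mod 11). Verify: 3 × 4 = 12 ≡ 1 (mod 11)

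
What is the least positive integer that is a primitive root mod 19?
g = 2. Powers: [2, 4, 8, 16, 13, 7, 14, ...] generates all 18 non-zero residues.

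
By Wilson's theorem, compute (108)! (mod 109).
By Wilson's theorem, (108)! ≡ -1 ≡ 108 (mod 109)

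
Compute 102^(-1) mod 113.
Since 113 is prime, by Fermat 102^(-1) ≡ 102^{111} ≡ 41 mod 113. Verify: 102 × 41 = 4182 ≡ 1 mod 113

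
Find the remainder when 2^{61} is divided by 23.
By Fermat: 2^{22} ≡ 1 (mod 23). 61 = 2×22 + 17. So 2^{61} ≡ 2^{17} ≡ 18 (mod 23)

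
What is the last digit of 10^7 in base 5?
By repeated squaring mod 5: 10^{1}≡0, 10^{2}≡0, 10^{4}≡0. Then 10^{7} = 10^{4+2+1} ≡ 0 × 0 × 0 ≡ 0 mod 5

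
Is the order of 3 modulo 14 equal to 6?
Powers of 3 mod 14: 3^1≡3, 3^2≡9, 3^3≡13, 3^4≡11, 3^5≡5, 3^6≡1. First k with 3^k≡1 is k=6. Yes, ord_14(3) = 6.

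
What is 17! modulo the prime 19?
(18)! = (17)! × (18) ≡ -1 mod 19. So (17)! ≡ -1 × (18)^(-1) ≡ (-1)×(-1) = 1 mod 19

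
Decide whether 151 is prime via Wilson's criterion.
(150)! mod 151 = 150. Since 150 ≡ -1 mod 151, 151 is prime.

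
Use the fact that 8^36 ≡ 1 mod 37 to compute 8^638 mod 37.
By Fermat: 8^{36} ≡ 1 mod 37. 638 ≡ 26 mod 36. So 8^{638} ≡ 8^{26} ≡ 27 mod 37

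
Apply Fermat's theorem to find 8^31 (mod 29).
By Fermat: 8^{28} ≡ 1 (mod 29). So 8^{31} = 8^{28} · 8^{3} ≡ 8^{3} ≡ 19 (mod 29)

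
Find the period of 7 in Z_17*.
Powers of 7 mod 17: 7^1≡7, 7^2≡15, 7^3≡3, 7^4≡4, 7^5≡11, 7^6≡9, 7^7≡12, 7^8≡16, 7^9≡10, 7^10≡2, 7^11≡14, 7^12≡13, 7^13≡6, 7^14≡8, 7^15≡5, 7^16≡1. ord_17(7) = 16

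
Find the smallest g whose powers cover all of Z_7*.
g = 3. Powers: [3, 2, 6, 4, 5, 1] generates all 6 non-zero residues.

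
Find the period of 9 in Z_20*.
Powers of 9 mod 20: 9^1≡9, 9^2≡1. Order = 2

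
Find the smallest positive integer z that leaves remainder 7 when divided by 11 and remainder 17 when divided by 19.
M = 11 × 19 = 209. M₁ = 19, y₁ ≡ 7 mod 11. M₂ = 11, y₂ ≡ 7 mod 19. z = 7×19×7 + 17×11×7 ≡ 150 mod 209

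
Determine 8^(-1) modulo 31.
Since 31 is prime, by Fermat 8^(-1) ≡ 8^{29} ≡ 4 (mod 31). Verify: 8 × 4 = 32 ≡ 1 (mod 31)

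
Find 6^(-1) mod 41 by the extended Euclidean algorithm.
Extended GCD: 6(7) + 41(-1) = 1. So 6^(-1) ≡ 7 mod 41. Verify: 6 × 7 = 42 ≡ 1 mod 41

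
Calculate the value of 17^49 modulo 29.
Using Fermat: 17^{28} ≡ 1 mod 29. 49 ≡ 21 mod 28. So 17^{49} ≡ 17^{21} ≡ 17 mod 29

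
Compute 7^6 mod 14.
By repeated squaring mod 14: 7^{1}≡7, 7^{2}≡7, 7^{4}≡7. Then 7^{6} = 7^{4+2} ≡ 7 × 7 ≡ 7 mod 14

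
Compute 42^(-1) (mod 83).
Since 83 is prime, by Fermat 42^(-1) ≡ 42^{81} ≡ 2 (mod 83). Verify: 42 × 2 = 84 ≡ 1 (mod 83)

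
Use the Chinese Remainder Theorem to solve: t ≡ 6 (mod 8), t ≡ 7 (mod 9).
M = 8 × 9 = 72. M₁ = 9, y₁ ≡ 1 (mod 8). M₂ = 8, y₂ ≡ 8 (mod 9). t = 6×9×1 + 7×8×8 ≡ 70 (mod 72)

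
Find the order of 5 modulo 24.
Powers of 5 mod 24: 5^1≡5, 5^2≡1. ord_24(5) = 2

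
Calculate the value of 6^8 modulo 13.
By repeated squaring (mod 13): 6^{1}≡6, 6^{2}≡10, 6^{4}≡9, 6^{8}≡3. So 6^{8} ≡ 3 (mod 13)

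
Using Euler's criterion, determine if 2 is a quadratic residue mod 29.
By Euler's criterion: 2^{14} ≡ 28 mod 29. Since this equals -1 (≡ 28), 2 is not a QR.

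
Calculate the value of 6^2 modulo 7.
6^{2} = 36 ≡ 1 (mod 7)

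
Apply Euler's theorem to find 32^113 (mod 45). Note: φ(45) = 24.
By Euler: 32^{24} ≡ 1 (mod 45) since gcd(32, 45) = 1. 113 = 4×24 + 17. So 32^{113} ≡ 32^{17} ≡ 2 (mod 45)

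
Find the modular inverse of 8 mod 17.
Since 17 is prime, by Fermat 8^(-1) ≡ 8^{15} ≡ 15 mod 17. Verify: 8 × 15 = 120 ≡ 1 mod 17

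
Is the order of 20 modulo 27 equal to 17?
Powers of 20 mod 27: 20^1≡20, 20^2≡22, 20^3≡8, 20^4≡25, 20^5≡14, 20^6≡10, 20^7≡11, 20^8≡4, 20^9≡26, 20^10≡7, 20^11≡5, 20^12≡19, 20^13≡2, 20^14≡13, 20^15≡17, 20^16≡16, 20^17≡23, 20^18≡1. 20^17≡23≢1, so ord ≠ 17. No, the actual order is 18.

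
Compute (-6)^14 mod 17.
By repeated squaring (mod 17): (-6)^{1}≡11, (-6)^{2}≡2, (-6)^{4}≡4, (-6)^{8}≡16. Then (-6)^{14} = (-6)^{8+4+2} ≡ 16 × 4 × 2 ≡ 9 (mod 17)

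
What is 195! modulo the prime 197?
(196)! = (195)! × (196) ≡ -1 mod 197. So (195)! ≡ -1 × (196)^(-1) ≡ (-1)×(-1) = 1 mod 197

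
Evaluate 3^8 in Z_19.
By repeated squaring mod 19: 3^{1}≡3, 3^{2}≡9, 3^{4}≡5, 3^{8}≡6. So 3^{8} ≡ 6 mod 19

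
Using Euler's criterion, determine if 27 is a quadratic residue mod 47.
By Euler's criterion: 27^{23} ≡ 1 mod 47. Since this equals 1, 27 is a QR.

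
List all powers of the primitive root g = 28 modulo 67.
28^1, 28^2, ..., 28^{66} mod 67: [28, 47, 43, 65, 11, 40, 48, 4, 45, 54, 38, 59, 44, 26, 58, 16, 46, 15, 18, 35, 42, 37, 31, 64, 50, 60, 5, 6, 34, 14, 57, 55, 66, 39, 20, 24, 2, 56, 27, 19, 63, 22, 13, 29, 8, 23, 41, 9, 51, 21, 52, 49, 32, 25, 30, 36, 3, 17, 7, 62, 61, 33, 53, 10, 12, 1]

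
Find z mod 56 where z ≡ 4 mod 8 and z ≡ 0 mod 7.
M = 8 × 7 = 56. M₁ = 7, y₁ ≡ 7 mod 8. M₂ = 8, y₂ ≡ 1 mod 7. z = 4×7×7 + 0×8×1 ≡ 28 mod 56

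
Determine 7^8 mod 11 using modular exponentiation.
By repeated squaring mod 11: 7^{1}≡7, 7^{2}≡5, 7^{4}≡3, 7^{8}≡9. So 7^{8} ≡ 9 mod 11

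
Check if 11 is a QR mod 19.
By Euler's criterion: 11^{9} ≡ 1 (mod 19). Since this equals 1, 11 is a QR.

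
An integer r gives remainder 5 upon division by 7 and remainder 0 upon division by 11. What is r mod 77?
M = 7 × 11 = 77. M₁ = 11, y₁ ≡ 2 mod 7. M₂ = 7, y₂ ≡ 8 mod 11. r = 5×11×2 + 0×7×8 ≡ 33 mod 77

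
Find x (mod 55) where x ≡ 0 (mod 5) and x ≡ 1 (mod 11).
M = 5 × 11 = 55. M₁ = 11, y₁ ≡ 1 (mod 5). M₂ = 5, y₂ ≡ 9 (mod 11). x = 0×11×1 + 1×5×9 ≡ 45 (mod 55)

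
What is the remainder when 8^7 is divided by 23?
By repeated squaring mod 23: 8^{1}≡8, 8^{2}≡18, 8^{4}≡2. Then 8^{7} = 8^{4+2+1} ≡ 2 × 18 × 8 ≡ 12 mod 23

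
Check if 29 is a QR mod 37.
By Euler's criterion: 29^{18} ≡ 36 mod 37. Since this equals -1 (≡ 36), 29 is not a QR.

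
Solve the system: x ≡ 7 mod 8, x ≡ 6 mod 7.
M = 8 × 7 = 56. M₁ = 7, y₁ ≡ 7 mod 8. M₂ = 8, y₂ ≡ 1 mod 7. x = 7×7×7 + 6×8×1 ≡ 55 mod 56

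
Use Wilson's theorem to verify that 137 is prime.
(136)! mod 137 = 136. Since this equals -1 mod 137, Wilson confirms 137 is prime.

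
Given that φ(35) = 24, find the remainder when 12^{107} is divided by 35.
By Euler: 12^{24} ≡ 1 mod 35 since gcd(12, 35) = 1. 107 = 4×24 + 11. So 12^{107} ≡ 12^{11} ≡ 3 mod 35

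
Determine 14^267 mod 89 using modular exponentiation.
Using Fermat: 14^{88} ≡ 1 (mod 89). 267 ≡ 3 (mod 88). So 14^{267} ≡ 14^{3} ≡ 74 (mod 89)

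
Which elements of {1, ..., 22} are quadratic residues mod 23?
Squares in Z_23*: {1, 2, 3, 4, 6, 8, 9, 12, 13, 16, 18}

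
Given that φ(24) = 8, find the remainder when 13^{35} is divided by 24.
By Euler: 13^{8} ≡ 1 mod 24 since gcd(13, 24) = 1. 35 = 4×8 + 3. So 13^{35} ≡ 13^{3} ≡ 13 mod 24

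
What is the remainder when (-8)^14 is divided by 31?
By repeated squaring (mod 31): (-8)^{1}≡23, (-8)^{2}≡2, (-8)^{4}≡4, (-8)^{8}≡16. Then (-8)^{14} = (-8)^{8+4+2} ≡ 16 × 4 × 2 ≡ 4 (mod 31)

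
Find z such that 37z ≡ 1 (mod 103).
Since 103 is prime, by Fermat 37^(-1) ≡ 37^{101} ≡ 39 (mod 103). Verify: 37 × 39 = 1443 ≡ 1 (mod 103)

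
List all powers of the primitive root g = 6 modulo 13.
6^1, 6^2, ..., 6^{12} mod 13: [6, 10, 8, 9, 2, 12, 7, 3, 5, 4, 11, 1]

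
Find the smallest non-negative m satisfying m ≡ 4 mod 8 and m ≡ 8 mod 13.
M = 8 × 13 = 104. M₁ = 13, y₁ ≡ 5 mod 8. M₂ = 8, y₂ ≡ 5 mod 13. m = 4×13×5 + 8×8×5 ≡ 60 mod 104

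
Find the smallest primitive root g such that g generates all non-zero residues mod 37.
g = 2. For each prime q|36: 2^{18}≡36, 2^{12}≡26, none ≡ 1, so ord_37(2) = 36 and 2 is a primitive root.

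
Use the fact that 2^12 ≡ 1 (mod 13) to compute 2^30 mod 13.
By Fermat: 2^{12} ≡ 1 (mod 13). 30 = 2×12 + 6. So 2^{30} ≡ 2^{6} ≡ 12 (mod 13)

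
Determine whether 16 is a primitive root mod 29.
16^{7} ≡ 1 (mod 29) and 7 < 28, so ord_29(16) = 7 ≠ 28 and 16 is not a primitive root.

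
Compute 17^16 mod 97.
By repeated squaring mod 97: 17^{1}≡17, 17^{2}≡95, 17^{4}≡4, 17^{8}≡16, 17^{16}≡62. So 17^{16} ≡ 62 mod 97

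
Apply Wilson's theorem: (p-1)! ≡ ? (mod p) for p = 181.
By Wilson's theorem, (180)! ≡ -1 ≡ 180 mod 181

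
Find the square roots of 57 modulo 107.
The square roots of 57 mod 107 are 48 and 59. Verify: 48² = 2304 ≡ 57 mod 107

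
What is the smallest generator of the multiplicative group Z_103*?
g = 5. For each prime q|102: 5^{51}≡102, 5^{34}≡56, 5^{6}≡72, none ≡ 1, so ord_103(5) = 102 and 5 is a primitive root.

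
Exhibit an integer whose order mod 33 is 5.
16 has order 5 mod 33 since 16^{5} ≡ 1 (mod 33) and no smaller power works.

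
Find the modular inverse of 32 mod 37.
Since 37 is prime, by Fermat 32^(-1) ≡ 32^{35} ≡ 22 mod 37. Verify: 32 × 22 = 704 ≡ 1 mod 37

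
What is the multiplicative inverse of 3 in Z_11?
Since 11 is prime, by Fermat 3^(-1) ≡ 3^{9} ≡ 4 (mod 11). Verify: 3 × 4 = 12 ≡ 1 (mod 11)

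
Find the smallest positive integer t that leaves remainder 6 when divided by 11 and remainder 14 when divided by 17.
M = 11 × 17 = 187. M₁ = 17, y₁ ≡ 2 (mod 11). M₂ = 11, y₂ ≡ 14 (mod 17). t = 6×17×2 + 14×11×14 ≡ 116 (mod 187)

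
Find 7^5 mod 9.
By repeated squaring mod 9: 7^{1}≡7, 7^{2}≡4, 7^{4}≡7. Then 7^{5} = 7^{4+1} ≡ 7 × 7 ≡ 4 mod 9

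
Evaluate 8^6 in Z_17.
By repeated squaring mod 17: 8^{1}≡8, 8^{2}≡13, 8^{4}≡16. Then 8^{6} = 8^{4+2} ≡ 16 × 13 ≡ 4 mod 17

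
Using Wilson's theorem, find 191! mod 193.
(192)! = (191)! × (192) ≡ -1 mod 193. So (191)! ≡ -1 × (192)^(-1) ≡ (-1)×(-1) = 1 mod 193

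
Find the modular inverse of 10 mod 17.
Since 17 is prime, by Fermat 10^(-1) ≡ 10^{15} ≡ 12 (mod 17). Verify: 10 × 12 = 120 ≡ 1 (mod 17)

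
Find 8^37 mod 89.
By repeated squaring mod 89: 8^{1}≡8, 8^{2}≡64, 8^{4}≡2, 8^{8}≡4, 8^{16}≡16, 8^{32}≡78. Then 8^{37} = 8^{32+4+1} ≡ 78 × 2 × 8 ≡ 2 mod 89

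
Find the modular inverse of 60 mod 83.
Since 83 is prime, by Fermat 60^(-1) ≡ 60^{81} ≡ 18 (mod 83). Verify: 60 × 18 = 1080 ≡ 1 (mod 83)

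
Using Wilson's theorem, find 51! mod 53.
(52)! = (51)! × (52) ≡ -1 mod 53. So (51)! ≡ -1 × (52)^(-1) ≡ (-1)×(-1) = 1 mod 53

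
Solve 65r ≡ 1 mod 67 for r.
Since 67 is prime, by Fermat 65^(-1) ≡ 65^{65} ≡ 33 mod 67. Verify: 65 × 33 = 2145 ≡ 1 mod 67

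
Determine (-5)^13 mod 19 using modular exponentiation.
By repeated squaring (mod 19): (-5)^{1}≡14, (-5)^{2}≡6, (-5)^{4}≡17, (-5)^{8}≡4. Then (-5)^{13} = (-5)^{8+4+1} ≡ 4 × 17 × 14 ≡ 2 (mod 19)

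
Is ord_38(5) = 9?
Powers of 5 mod 38: 5^1≡5, 5^2≡25, 5^3≡11, 5^4≡17, 5^5≡9, 5^6≡7, 5^7≡35, 5^8≡23, 5^9≡1. First k with 5^k≡1 is k=9. Yes, ord_38(5) = 9.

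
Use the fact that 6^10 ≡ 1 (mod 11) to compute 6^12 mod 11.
By Fermat: 6^{10} ≡ 1 (mod 11). So 6^{12} = 6^{10} · 6^{2} ≡ 6^{2} ≡ 3 (mod 11)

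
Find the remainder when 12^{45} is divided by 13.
By Fermat: 12^{12} ≡ 1 (mod 13). 45 = 3×12 + 9. So 12^{45} ≡ 12^{9} ≡ 12 (mod 13)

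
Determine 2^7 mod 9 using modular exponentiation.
By repeated squaring mod 9: 2^{1}≡2, 2^{2}≡4, 2^{4}≡7. Then 2^{7} = 2^{4+2+1} ≡ 7 × 4 × 2 ≡ 2 mod 9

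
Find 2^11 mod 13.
By repeated squaring mod 13: 2^{1}≡2, 2^{2}≡4, 2^{4}≡3, 2^{8}≡9. Then 2^{11} = 2^{8+2+1} ≡ 9 × 4 × 2 ≡ 7 mod 13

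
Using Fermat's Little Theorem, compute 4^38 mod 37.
By Fermat: 4^{36} ≡ 1 (mod 37). So 4^{38} = 4^{36} · 4^{2} ≡ 4^{2} ≡ 16 (mod 37)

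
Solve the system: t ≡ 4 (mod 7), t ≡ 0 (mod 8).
M = 7 × 8 = 56. M₁ = 8, y₁ ≡ 1 (mod 7). M₂ = 7, y₂ ≡ 7 (mod 8). t = 4×8×1 + 0×7×7 ≡ 32 (mod 56)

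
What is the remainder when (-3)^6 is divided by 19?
By repeated squaring (mod 19): (-3)^{1}≡16, (-3)^{2}≡9, (-3)^{4}≡5. Then (-3)^{6} = (-3)^{4+2} ≡ 5 × 9 ≡ 7 (mod 19)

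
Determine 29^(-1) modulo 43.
Since 43 is prime, by Fermat 29^(-1) ≡ 29^{41} ≡ 3 (mod 43). Verify: 29 × 3 = 87 ≡ 1 (mod 43)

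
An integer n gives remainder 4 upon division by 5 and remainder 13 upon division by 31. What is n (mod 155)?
M = 5 × 31 = 155. M₁ = 31, y₁ ≡ 1 (mod 5). M₂ = 5, y₂ ≡ 25 (mod 31). n = 4×31×1 + 13×5×25 ≡ 44 (mod 155)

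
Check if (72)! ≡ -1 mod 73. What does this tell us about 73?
(72)! mod 73 = 72. Since this equals -1 mod 73, Wilson confirms 73 is prime.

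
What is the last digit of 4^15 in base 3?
Using Fermat: 4^{2} ≡ 1 (mod 3). 15 ≡ 1 (mod 2). So 4^{15} ≡ 4^{1} ≡ 1 (mod 3)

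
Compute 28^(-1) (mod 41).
Since 41 is prime, by Fermat 28^(-1) ≡ 28^{39} ≡ 22 (mod 41). Verify: 28 × 22 = 616 ≡ 1 (mod 41)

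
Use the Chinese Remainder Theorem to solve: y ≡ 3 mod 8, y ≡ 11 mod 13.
M = 8 × 13 = 104. M₁ = 13, y₁ ≡ 5 mod 8. M₂ = 8, y₂ ≡ 5 mod 13. y = 3×13×5 + 11×8×5 ≡ 11 mod 104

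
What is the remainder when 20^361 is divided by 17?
Using Fermat: 20^{16} ≡ 1 mod 17. 361 ≡ 9 mod 16. So 20^{361} ≡ 20^{9} ≡ 14 mod 17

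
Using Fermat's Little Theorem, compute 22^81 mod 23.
By Fermat: 22^{22} ≡ 1 mod 23. 81 = 3×22 + 15. So 22^{81} ≡ 22^{15} ≡ 22 mod 23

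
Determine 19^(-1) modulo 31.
Since 31 is prime, by Fermat 19^(-1) ≡ 19^{29} ≡ 18 mod 31. Verify: 19 × 18 = 342 ≡ 1 mod 31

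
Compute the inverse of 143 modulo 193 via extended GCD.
Extended GCD: 143(27) + 193(-20) = 1. So 143^(-1) ≡ 27 mod 193. Verify: 143 × 27 = 3861 ≡ 1 mod 193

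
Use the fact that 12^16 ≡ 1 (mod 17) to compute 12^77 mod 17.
By Fermat: 12^{16} ≡ 1 (mod 17). 77 = 4×16 + 13. So 12^{77} ≡ 12^{13} ≡ 14 (mod 17)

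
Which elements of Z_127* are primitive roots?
There are φ(126) = 36 primitive roots mod 127: {3, 6, 7, 12, 14, 23, 29, 39, 43, 45, 46, 48, 53, 55, 56, 57, 58, 65, 67, 78, 83, 85, 86, 91, 92, 93, 96, 97, 101, 106, 109, 110, 112, 114, 116, 118}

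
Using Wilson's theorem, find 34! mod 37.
(36)! = (34)! × (35) × (36) ≡ -1 (mod 37). So (34)! ≡ -1 × [(36)(35)]^(-1) ≡ 18 (mod 37)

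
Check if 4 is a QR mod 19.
By Euler's criterion: 4^{9} ≡ 1 (mod 19). Since this equals 1, 4 is a QR.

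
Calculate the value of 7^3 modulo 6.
7^{3} = 343 ≡ 1 (mod 6)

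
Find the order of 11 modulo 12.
Powers of 11 mod 12: 11^1≡11, 11^2≡1. So the order of 11 is 2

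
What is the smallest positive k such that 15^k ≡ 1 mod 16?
Powers of 15 mod 16: 15^1≡15, 15^2≡1. ord_16(15) = 2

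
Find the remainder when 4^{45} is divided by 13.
By Fermat: 4^{12} ≡ 1 (mod 13). 45 = 3×12 + 9. So 4^{45} ≡ 4^{9} ≡ 12 (mod 13)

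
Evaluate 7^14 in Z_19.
By repeated squaring (mod 19): 7^{1}≡7, 7^{2}≡11, 7^{4}≡7, 7^{8}≡11. Then 7^{14} = 7^{8+4+2} ≡ 11 × 7 × 11 ≡ 11 (mod 19)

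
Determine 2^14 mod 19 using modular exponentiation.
By repeated squaring mod 19: 2^{1}≡2, 2^{2}≡4, 2^{4}≡16, 2^{8}≡9. Then 2^{14} = 2^{8+4+2} ≡ 9 × 16 × 4 ≡ 6 mod 19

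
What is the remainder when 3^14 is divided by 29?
By repeated squaring (mod 29): 3^{1}≡3, 3^{2}≡9, 3^{4}≡23, 3^{8}≡7. Then 3^{14} = 3^{8+4+2} ≡ 7 × 23 × 9 ≡ 28 (mod 29)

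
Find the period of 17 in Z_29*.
Powers of 17 mod 29: 17^1≡17, 17^2≡28, 17^3≡12, 17^4≡1. ord_29(17) = 4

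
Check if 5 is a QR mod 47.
By Euler's criterion: 5^{23} ≡ 46 mod 47. Since this equals -1 (≡ 46), 5 is not a QR.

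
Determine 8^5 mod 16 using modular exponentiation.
By repeated squaring mod 16: 8^{1}≡8, 8^{2}≡0, 8^{4}≡0. Then 8^{5} = 8^{4+1} ≡ 0 × 8 ≡ 0 mod 16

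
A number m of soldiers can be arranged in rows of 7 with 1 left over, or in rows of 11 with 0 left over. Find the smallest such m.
M = 7 × 11 = 77. M₁ = 11, y₁ ≡ 2 (mod 7). M₂ = 7, y₂ ≡ 8 (mod 11). m = 1×11×2 + 0×7×8 ≡ 22 (mod 77)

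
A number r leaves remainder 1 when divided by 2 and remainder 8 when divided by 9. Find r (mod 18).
M = 2 × 9 = 18. M₁ = 9, y₁ ≡ 1 (mod 2). M₂ = 2, y₂ ≡ 5 (mod 9). r = 1×9×1 + 8×2×5 ≡ 17 (mod 18)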